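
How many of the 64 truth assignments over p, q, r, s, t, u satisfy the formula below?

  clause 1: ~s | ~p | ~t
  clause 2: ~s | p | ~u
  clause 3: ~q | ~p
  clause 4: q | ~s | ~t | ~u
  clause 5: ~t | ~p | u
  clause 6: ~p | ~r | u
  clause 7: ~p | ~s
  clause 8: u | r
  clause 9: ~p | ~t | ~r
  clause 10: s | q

There are 2^6 = 64 truth assignments over (p, q, r, s, t, u).
Split on q. With q = 1, the clauses containing q are satisfied and ~q drops from the rest; 8 of the 2^5 = 32 assignments to the other variables satisfy what remains.
With q = 0, by the same count on the reduced clause set, 2 assignments work.
(One model: p=F, q=F, r=T, s=T, t=F, u=F.)
Total: 8 + 2 = 10.

10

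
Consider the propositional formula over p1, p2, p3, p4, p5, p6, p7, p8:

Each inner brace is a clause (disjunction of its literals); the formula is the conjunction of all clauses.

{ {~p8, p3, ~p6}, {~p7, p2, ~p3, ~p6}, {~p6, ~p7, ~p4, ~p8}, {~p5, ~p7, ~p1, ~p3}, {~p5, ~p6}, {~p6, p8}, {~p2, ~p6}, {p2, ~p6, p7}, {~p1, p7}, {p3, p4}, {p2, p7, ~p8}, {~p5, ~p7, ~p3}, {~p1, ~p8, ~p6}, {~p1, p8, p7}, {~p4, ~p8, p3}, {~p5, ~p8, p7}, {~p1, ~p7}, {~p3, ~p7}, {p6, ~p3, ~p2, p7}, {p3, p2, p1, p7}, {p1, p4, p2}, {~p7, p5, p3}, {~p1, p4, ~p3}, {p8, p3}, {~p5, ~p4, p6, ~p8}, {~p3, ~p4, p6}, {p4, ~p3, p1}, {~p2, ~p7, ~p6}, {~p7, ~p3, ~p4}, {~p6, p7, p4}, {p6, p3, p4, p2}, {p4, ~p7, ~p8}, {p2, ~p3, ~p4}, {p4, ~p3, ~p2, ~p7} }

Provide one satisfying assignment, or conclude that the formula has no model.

Case p5 = 0:
Case p6 = 0:
Case p1 = 0:
Case p3 = 1:
The clause (~p7) is unit, so p7 = 0.
The clause (~p2) is unit, so p2 = 0.
The clause (~p8) is unit, so p8 = 0.
The clause (p4) is unit, so p4 = 1.
But (~p4) is also a unit clause — contradiction.
That branch fails; take p3 = 0 instead.
The clause (p4) is unit, so p4 = 1.
The clause (~p8) is unit, so p8 = 0.
But (p8) is also a unit clause — contradiction.
Both values of p3 lead to a conflict.
That branch fails; take p1 = 1 instead.
The clause (p7) is unit, so p7 = 1.
But (~p7) is also a unit clause — contradiction.
Both values of p1 lead to a conflict.
That branch fails; take p6 = 1 instead.
The clause (p8) is unit, so p8 = 1.
The clause (p3) is unit, so p3 = 1.
The clause (~p2) is unit, so p2 = 0.
The clause (~p7) is unit, so p7 = 0.
But (p7) is also a unit clause — contradiction.
Both values of p6 lead to a conflict.
That branch fails; take p5 = 1 instead.
The clause (~p6) is unit, so p6 = 0.
Case p1 = 0:
Case p3 = 1:
The clause (~p7) is unit, so p7 = 0.
The clause (~p8) is unit, so p8 = 0.
The clause (~p2) is unit, so p2 = 0.
The clause (p4) is unit, so p4 = 1.
But (~p4) is also a unit clause — contradiction.
That branch fails; take p3 = 0 instead.
The clause (p4) is unit, so p4 = 1.
The clause (~p8) is unit, so p8 = 0.
But (p8) is also a unit clause — contradiction.
Both values of p3 lead to a conflict.
That branch fails; take p1 = 1 instead.
The clause (p7) is unit, so p7 = 1.
But (~p7) is also a unit clause — contradiction.
Both values of p1 lead to a conflict.
Both values of p5 lead to a conflict.

UNSATISFIABLE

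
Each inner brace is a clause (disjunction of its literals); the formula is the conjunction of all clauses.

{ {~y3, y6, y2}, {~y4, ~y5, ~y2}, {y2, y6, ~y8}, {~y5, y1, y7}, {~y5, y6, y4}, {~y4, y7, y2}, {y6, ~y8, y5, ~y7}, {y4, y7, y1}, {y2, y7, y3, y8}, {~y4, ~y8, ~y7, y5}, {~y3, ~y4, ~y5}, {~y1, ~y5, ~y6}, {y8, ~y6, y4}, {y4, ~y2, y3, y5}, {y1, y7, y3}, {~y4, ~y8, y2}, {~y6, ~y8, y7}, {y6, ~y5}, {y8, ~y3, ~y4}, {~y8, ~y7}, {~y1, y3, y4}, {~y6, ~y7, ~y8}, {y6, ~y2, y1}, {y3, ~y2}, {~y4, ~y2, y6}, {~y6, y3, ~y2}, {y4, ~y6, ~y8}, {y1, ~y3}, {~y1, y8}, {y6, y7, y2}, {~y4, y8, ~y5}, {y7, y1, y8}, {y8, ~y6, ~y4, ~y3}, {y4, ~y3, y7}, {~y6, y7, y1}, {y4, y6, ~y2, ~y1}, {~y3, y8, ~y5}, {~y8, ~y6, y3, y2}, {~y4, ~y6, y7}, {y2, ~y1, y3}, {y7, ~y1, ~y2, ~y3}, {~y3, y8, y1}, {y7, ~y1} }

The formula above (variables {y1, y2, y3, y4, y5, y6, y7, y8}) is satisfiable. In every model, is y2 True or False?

Suppose y2 = 1.
From the singleton clause (y3), y3 = 1.
From the singleton clause (y1), y1 = 1.
From the singleton clause (y8), y8 = 1.
From the singleton clause (~y7), y7 = 0.
Now (y7) is unsatisfied and unit — conflict.
So every satisfying assignment has y2 = False.

False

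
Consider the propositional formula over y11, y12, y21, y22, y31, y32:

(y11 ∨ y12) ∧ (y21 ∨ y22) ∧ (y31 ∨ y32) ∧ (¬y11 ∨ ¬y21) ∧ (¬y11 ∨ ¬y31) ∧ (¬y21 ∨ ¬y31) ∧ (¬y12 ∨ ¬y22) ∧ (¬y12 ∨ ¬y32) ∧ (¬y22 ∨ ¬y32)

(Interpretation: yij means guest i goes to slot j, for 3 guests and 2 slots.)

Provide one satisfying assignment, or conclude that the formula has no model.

Case y11 = True:
From the singleton clause (¬y21), y21 = False.
From the singleton clause (y22), y22 = True.
From the singleton clause (¬y31), y31 = False.
From the singleton clause (y32), y32 = True.
Now (¬y32) is unsatisfied and unit — conflict.
Backtrack on y11: now try y11 = False.
From the singleton clause (y12), y12 = True.
From the singleton clause (¬y22), y22 = False.
From the singleton clause (y21), y21 = True.
From the singleton clause (¬y31), y31 = False.
From the singleton clause (y32), y32 = True.
Now (¬y32) is unsatisfied and unit — conflict.
Either choice for y11 ends in contradiction.

UNSATISFIABLE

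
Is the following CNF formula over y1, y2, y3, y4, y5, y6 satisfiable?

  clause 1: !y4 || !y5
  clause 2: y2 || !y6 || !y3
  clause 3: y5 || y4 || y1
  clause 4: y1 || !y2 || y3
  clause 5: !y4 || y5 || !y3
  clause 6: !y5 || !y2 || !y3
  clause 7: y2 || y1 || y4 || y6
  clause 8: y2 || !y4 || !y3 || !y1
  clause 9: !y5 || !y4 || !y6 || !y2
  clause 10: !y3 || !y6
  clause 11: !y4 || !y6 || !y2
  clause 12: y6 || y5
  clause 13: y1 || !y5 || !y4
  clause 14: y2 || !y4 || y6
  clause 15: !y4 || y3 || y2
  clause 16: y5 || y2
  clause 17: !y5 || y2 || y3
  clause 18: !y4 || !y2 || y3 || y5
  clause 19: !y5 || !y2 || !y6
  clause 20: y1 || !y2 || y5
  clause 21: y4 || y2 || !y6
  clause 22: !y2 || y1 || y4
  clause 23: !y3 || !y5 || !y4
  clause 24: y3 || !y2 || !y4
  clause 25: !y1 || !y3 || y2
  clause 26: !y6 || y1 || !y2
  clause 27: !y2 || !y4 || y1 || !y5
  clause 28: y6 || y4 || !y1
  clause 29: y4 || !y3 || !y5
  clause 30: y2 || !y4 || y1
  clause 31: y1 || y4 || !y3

Try y4 = false.
Try y5 = false.
From the singleton clause (y1), y1 = true.
From the singleton clause (y6), y6 = true.
From the singleton clause (!y3), y3 = false.
From the singleton clause (y2), y2 = true.
All clauses are satisfied.
A satisfying assignment: y1 ↦ true; y2 ↦ true; y3 ↦ false; y4 ↦ false; y5 ↦ false; y6 ↦ true.

Yes, satisfiable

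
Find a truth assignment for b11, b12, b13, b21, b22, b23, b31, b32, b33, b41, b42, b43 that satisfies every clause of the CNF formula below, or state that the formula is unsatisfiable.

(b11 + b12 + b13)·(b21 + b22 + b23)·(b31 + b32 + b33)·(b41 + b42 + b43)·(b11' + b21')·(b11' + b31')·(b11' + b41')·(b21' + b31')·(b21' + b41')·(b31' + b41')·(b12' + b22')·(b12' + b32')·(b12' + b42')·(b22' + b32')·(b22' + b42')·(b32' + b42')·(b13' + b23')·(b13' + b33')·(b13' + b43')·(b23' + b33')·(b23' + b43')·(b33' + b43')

Try b11 = 0.
Try b12 = 1.
Unit clause (b22') forces b22 = 0.
Unit clause (b32') forces b32 = 0.
Unit clause (b42') forces b42 = 0.
Try b21 = 1.
Unit clause (b31') forces b31 = 0.
Unit clause (b33) forces b33 = 1.
Unit clause (b41') forces b41 = 0.
Unit clause (b43) forces b43 = 1.
That conflicts with the unit clause (b43').
Undo b21 and try b21 = 0.
Unit clause (b23) forces b23 = 1.
Unit clause (b13') forces b13 = 0.
Unit clause (b33') forces b33 = 0.
Unit clause (b31) forces b31 = 1.
Unit clause (b41') forces b41 = 0.
Unit clause (b43) forces b43 = 1.
That conflicts with the unit clause (b43').
Either choice for b21 ends in contradiction.
Undo b12 and try b12 = 0.
Unit clause (b13) forces b13 = 1.
Unit clause (b23') forces b23 = 0.
Unit clause (b33') forces b33 = 0.
Unit clause (b43') forces b43 = 0.
Try b21 = 1.
Unit clause (b31') forces b31 = 0.
Unit clause (b32) forces b32 = 1.
Unit clause (b41') forces b41 = 0.
Unit clause (b42) forces b42 = 1.
That conflicts with the unit clause (b42').
Undo b21 and try b21 = 0.
Unit clause (b22) forces b22 = 1.
Unit clause (b32') forces b32 = 0.
Unit clause (b31) forces b31 = 1.
Unit clause (b41') forces b41 = 0.
Unit clause (b42) forces b42 = 1.
That conflicts with the unit clause (b42').
Either choice for b21 ends in contradiction.
Either choice for b12 ends in contradiction.
Undo b11 and try b11 = 1.
Unit clause (b21') forces b21 = 0.
Unit clause (b31') forces b31 = 0.
Unit clause (b41') forces b41 = 0.
Try b22 = 1.
Unit clause (b12') forces b12 = 0.
Unit clause (b32') forces b32 = 0.
Unit clause (b33) forces b33 = 1.
Unit clause (b42') forces b42 = 0.
Unit clause (b43) forces b43 = 1.
That conflicts with the unit clause (b43').
Undo b22 and try b22 = 0.
Unit clause (b23) forces b23 = 1.
Unit clause (b13') forces b13 = 0.
Unit clause (b33') forces b33 = 0.
Unit clause (b32) forces b32 = 1.
Unit clause (b12') forces b12 = 0.
Unit clause (b42') forces b42 = 0.
Unit clause (b43) forces b43 = 1.
That conflicts with the unit clause (b43').
Either choice for b22 ends in contradiction.
Either choice for b11 ends in contradiction.

UNSATISFIABLE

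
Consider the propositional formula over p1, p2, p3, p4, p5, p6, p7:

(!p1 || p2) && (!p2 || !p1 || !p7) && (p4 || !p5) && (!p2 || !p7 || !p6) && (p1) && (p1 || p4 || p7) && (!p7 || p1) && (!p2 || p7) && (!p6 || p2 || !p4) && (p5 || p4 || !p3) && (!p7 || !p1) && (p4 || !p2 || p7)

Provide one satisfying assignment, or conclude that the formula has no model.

UNSATISFIABLE

The clause (p1) is unit, so p1 = true.
The clause (p2) is unit, so p2 = true.
The clause (!p7) is unit, so p7 = false.
That conflicts with the unit clause (p7).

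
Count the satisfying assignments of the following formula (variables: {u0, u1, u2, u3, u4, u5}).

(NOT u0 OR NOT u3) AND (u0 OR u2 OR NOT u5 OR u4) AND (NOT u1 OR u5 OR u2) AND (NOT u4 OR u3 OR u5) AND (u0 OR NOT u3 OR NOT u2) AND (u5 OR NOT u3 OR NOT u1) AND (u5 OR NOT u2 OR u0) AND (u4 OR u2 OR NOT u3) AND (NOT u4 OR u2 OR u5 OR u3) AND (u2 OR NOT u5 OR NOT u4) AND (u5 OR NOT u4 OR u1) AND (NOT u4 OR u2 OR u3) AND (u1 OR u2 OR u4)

There are 2^6 = 64 truth assignments over (u0, u1, u2, u3, u4, u5).
Split on u0. With u0 = true, the clauses containing u0 are satisfied and NOT u0 drops from the rest; 7 of the 2^5 = 32 assignments to the other variables satisfy what remains.
With u0 = false, by the same count on the reduced clause set, 4 assignments work.
Total: 7 + 4 = 11.

11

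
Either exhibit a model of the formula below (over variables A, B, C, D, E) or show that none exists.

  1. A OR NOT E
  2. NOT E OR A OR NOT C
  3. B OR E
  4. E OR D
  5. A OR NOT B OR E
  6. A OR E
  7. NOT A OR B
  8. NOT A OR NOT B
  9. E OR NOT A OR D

UNSATISFIABLE

Branch on A: set A = true.
(B) alone gives B = true.
That conflicts with the unit clause (NOT B).
So A must be the other value — set A = false.
(NOT E) alone gives E = false.
That conflicts with the unit clause (E).
Both values of A lead to a conflict.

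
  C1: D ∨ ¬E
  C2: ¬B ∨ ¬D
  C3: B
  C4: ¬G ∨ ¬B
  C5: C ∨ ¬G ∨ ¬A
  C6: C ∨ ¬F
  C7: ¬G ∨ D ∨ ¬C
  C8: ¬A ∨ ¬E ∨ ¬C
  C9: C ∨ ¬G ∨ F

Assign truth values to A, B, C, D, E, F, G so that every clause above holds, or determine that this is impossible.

A: False,  B: True,  C: True,  D: False,  E: False,  F: False,  G: False

Unit clause (B) forces B = True.
Unit clause (¬D) forces D = False.
Unit clause (¬E) forces E = False.
Unit clause (¬G) forces G = False.
Branch on C: set C = True.
Every clause is now satisfied; A, F are unconstrained.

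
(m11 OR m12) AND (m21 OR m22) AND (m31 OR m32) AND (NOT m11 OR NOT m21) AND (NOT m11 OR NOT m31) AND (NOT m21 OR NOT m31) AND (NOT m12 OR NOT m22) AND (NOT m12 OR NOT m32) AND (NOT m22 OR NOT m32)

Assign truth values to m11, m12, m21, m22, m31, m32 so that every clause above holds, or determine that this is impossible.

Suppose m11 = true.
(NOT m21) alone gives m21 = false.
(m22) alone gives m22 = true.
(NOT m31) alone gives m31 = false.
(m32) alone gives m32 = true.
Now (NOT m32) is unsatisfied and unit — conflict.
So m11 must be the other value — set m11 = false.
(m12) alone gives m12 = true.
(NOT m22) alone gives m22 = false.
(m21) alone gives m21 = true.
(NOT m31) alone gives m31 = false.
(m32) alone gives m32 = true.
Now (NOT m32) is unsatisfied and unit — conflict.
Neither m11 = true nor m11 = false works.

UNSATISFIABLE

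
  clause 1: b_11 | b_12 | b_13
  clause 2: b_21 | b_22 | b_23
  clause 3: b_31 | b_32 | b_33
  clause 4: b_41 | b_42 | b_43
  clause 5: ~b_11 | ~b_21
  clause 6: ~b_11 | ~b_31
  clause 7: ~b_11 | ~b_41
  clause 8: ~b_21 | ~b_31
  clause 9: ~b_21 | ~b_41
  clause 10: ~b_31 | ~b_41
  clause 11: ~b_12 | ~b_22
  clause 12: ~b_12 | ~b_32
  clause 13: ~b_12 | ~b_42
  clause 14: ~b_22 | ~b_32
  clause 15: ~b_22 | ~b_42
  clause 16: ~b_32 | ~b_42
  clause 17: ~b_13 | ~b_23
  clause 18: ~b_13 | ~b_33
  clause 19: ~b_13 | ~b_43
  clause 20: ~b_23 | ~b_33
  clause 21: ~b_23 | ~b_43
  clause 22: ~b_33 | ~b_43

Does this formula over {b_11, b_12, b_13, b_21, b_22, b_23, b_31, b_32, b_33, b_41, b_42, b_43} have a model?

Unsatisfiable

Suppose b_11 = 0.
Suppose b_12 = 1.
From the singleton clause (~b_22), b_22 = 0.
From the singleton clause (~b_32), b_32 = 0.
From the singleton clause (~b_42), b_42 = 0.
Suppose b_21 = 1.
From the singleton clause (~b_31), b_31 = 0.
From the singleton clause (b_33), b_33 = 1.
From the singleton clause (~b_41), b_41 = 0.
From the singleton clause (b_43), b_43 = 1.
But (~b_43) is also a unit clause — contradiction.
That branch fails; take b_21 = 0 instead.
From the singleton clause (b_23), b_23 = 1.
From the singleton clause (~b_13), b_13 = 0.
From the singleton clause (~b_33), b_33 = 0.
From the singleton clause (b_31), b_31 = 1.
From the singleton clause (~b_41), b_41 = 0.
From the singleton clause (b_43), b_43 = 1.
But (~b_43) is also a unit clause — contradiction.
Either choice for b_21 ends in contradiction.
That branch fails; take b_12 = 0 instead.
From the singleton clause (b_13), b_13 = 1.
From the singleton clause (~b_23), b_23 = 0.
From the singleton clause (~b_33), b_33 = 0.
From the singleton clause (~b_43), b_43 = 0.
Suppose b_21 = 1.
From the singleton clause (~b_31), b_31 = 0.
From the singleton clause (b_32), b_32 = 1.
From the singleton clause (~b_41), b_41 = 0.
From the singleton clause (b_42), b_42 = 1.
But (~b_42) is also a unit clause — contradiction.
That branch fails; take b_21 = 0 instead.
From the singleton clause (b_22), b_22 = 1.
From the singleton clause (~b_32), b_32 = 0.
From the singleton clause (b_31), b_31 = 1.
From the singleton clause (~b_41), b_41 = 0.
From the singleton clause (b_42), b_42 = 1.
But (~b_42) is also a unit clause — contradiction.
Either choice for b_21 ends in contradiction.
Either choice for b_12 ends in contradiction.
That branch fails; take b_11 = 1 instead.
From the singleton clause (~b_21), b_21 = 0.
From the singleton clause (~b_31), b_31 = 0.
From the singleton clause (~b_41), b_41 = 0.
Suppose b_22 = 1.
From the singleton clause (~b_12), b_12 = 0.
From the singleton clause (~b_32), b_32 = 0.
From the singleton clause (b_33), b_33 = 1.
From the singleton clause (~b_42), b_42 = 0.
From the singleton clause (b_43), b_43 = 1.
But (~b_43) is also a unit clause — contradiction.
That branch fails; take b_22 = 0 instead.
From the singleton clause (b_23), b_23 = 1.
From the singleton clause (~b_13), b_13 = 0.
From the singleton clause (~b_33), b_33 = 0.
From the singleton clause (b_32), b_32 = 1.
From the singleton clause (~b_12), b_12 = 0.
From the singleton clause (~b_42), b_42 = 0.
From the singleton clause (b_43), b_43 = 1.
But (~b_43) is also a unit clause — contradiction.
Either choice for b_22 ends in contradiction.
Either choice for b_11 ends in contradiction.
No assignment satisfies every clause.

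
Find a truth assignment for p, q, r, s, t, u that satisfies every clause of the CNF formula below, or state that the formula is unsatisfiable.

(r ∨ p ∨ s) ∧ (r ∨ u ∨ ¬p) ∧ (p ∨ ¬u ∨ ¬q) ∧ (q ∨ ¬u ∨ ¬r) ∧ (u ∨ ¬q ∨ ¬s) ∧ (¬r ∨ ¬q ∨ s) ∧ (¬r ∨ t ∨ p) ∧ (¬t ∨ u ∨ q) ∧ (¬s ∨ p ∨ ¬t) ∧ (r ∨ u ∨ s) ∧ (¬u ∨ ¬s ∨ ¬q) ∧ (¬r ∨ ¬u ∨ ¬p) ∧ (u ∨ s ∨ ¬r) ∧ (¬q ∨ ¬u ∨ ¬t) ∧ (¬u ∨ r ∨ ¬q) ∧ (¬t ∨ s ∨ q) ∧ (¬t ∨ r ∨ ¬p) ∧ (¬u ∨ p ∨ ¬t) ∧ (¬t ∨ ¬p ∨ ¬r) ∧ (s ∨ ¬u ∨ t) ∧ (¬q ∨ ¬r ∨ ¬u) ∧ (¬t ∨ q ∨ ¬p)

p: True; q: False; r: False; s: True; t: False; u: True

Suppose r = False.
Suppose p = True.
The clause (u) is unit, so u = True.
The clause (¬q) is unit, so q = False.
The clause (¬t) is unit, so t = False.
The clause (s) is unit, so s = True.
Every clause now holds.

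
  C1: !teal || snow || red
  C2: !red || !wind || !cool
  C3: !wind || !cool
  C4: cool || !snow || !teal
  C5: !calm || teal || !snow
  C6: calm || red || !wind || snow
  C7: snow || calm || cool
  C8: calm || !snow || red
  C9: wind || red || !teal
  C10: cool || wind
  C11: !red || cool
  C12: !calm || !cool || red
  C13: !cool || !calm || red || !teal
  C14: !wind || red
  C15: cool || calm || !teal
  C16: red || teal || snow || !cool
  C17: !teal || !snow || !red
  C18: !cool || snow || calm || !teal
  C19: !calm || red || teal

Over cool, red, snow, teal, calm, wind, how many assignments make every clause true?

4

There are 2^6 = 64 truth assignments over (cool, red, snow, teal, calm, wind).
Split on calm. With calm = true, the clauses containing calm are satisfied and !calm drops from the rest; 2 of the 2^5 = 32 assignments to the other variables satisfy what remains.
With calm = false, by the same count on the reduced clause set, 2 assignments work.
Total: 2 + 2 = 4.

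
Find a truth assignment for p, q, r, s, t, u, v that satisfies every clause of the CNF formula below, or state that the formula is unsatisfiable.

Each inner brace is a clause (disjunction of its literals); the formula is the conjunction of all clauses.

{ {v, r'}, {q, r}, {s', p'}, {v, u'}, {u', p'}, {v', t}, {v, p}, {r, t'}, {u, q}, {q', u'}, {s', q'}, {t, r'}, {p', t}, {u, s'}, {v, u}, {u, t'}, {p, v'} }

Case v = 1:
(t) alone gives t = 1.
(r) alone gives r = 1.
(u) alone gives u = 1.
(p') alone gives p = 0.
That conflicts with the unit clause (p).
That branch fails; take v = 0 instead.
(r') alone gives r = 0.
(q) alone gives q = 1.
(u') alone gives u = 0.
That conflicts with the unit clause (u).
Neither v = 1 nor v = 0 works.

UNSATISFIABLE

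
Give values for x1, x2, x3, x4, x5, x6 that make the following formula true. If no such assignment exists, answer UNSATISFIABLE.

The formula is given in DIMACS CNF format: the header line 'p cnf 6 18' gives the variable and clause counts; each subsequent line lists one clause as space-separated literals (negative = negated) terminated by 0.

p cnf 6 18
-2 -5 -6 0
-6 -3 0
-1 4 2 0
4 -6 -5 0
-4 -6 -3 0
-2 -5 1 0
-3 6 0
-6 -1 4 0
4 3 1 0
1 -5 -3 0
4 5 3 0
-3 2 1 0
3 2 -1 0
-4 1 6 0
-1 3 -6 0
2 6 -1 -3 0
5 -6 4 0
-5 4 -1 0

x1=True; x2=True; x3=False; x4=True; x5=True; x6=False

Case x6 = False:
From the singleton clause (¬x3), x3 = False.
Case x4 = True:
From the singleton clause (x1), x1 = True.
From the singleton clause (x2), x2 = True.
No clause remains; x5 is free.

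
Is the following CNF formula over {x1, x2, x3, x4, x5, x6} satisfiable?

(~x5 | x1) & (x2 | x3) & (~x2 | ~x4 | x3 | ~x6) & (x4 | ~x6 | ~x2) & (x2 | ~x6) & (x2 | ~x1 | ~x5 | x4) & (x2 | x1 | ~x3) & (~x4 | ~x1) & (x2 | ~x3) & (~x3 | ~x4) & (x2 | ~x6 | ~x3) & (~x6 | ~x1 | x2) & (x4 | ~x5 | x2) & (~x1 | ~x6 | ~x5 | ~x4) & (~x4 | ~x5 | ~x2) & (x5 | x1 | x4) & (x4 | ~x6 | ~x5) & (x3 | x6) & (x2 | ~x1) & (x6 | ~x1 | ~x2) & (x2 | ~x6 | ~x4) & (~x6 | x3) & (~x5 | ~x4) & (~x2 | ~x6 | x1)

No

Suppose x5 = 0.
Suppose x2 = 1.
Suppose x4 = 1.
The clause (~x1) is unit, so x1 = 0.
The clause (~x3) is unit, so x3 = 0.
The clause (~x6) is unit, so x6 = 0.
But (x6) is also a unit clause — contradiction.
Backtrack on x4: now try x4 = 0.
The clause (~x6) is unit, so x6 = 0.
The clause (x1) is unit, so x1 = 1.
But (~x1) is also a unit clause — contradiction.
Neither x4 = 1 nor x4 = 0 works.
Backtrack on x2: now try x2 = 0.
The clause (x3) is unit, so x3 = 1.
But (~x3) is also a unit clause — contradiction.
Neither x2 = 1 nor x2 = 0 works.
Backtrack on x5: now try x5 = 1.
The clause (x1) is unit, so x1 = 1.
The clause (~x4) is unit, so x4 = 0.
The clause (x2) is unit, so x2 = 1.
The clause (~x6) is unit, so x6 = 0.
But (x6) is also a unit clause — contradiction.
Neither x5 = 1 nor x5 = 0 works.
No assignment satisfies every clause.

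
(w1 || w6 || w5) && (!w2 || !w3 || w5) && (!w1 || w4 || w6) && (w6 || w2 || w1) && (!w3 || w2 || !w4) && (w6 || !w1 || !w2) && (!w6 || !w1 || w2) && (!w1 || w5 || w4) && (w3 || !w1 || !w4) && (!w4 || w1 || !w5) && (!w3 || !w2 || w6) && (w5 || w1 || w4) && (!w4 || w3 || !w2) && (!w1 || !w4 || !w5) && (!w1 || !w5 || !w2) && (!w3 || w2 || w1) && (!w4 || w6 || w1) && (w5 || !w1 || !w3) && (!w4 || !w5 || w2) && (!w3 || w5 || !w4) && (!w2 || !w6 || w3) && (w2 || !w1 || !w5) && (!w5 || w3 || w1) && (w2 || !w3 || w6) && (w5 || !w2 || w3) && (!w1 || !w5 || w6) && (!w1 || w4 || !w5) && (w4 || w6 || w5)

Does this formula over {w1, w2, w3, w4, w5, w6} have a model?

Yes, satisfiable

Try w1 = false.
Try w6 = true.
Try w4 = true.
From the singleton clause (!w5), w5 = false.
From the singleton clause (!w3), w3 = false.
From the singleton clause (!w2), w2 = false.
This assignment satisfies each clause.
A satisfying assignment: w1: false, w2: false, w3: false, w4: true, w5: false, w6: true.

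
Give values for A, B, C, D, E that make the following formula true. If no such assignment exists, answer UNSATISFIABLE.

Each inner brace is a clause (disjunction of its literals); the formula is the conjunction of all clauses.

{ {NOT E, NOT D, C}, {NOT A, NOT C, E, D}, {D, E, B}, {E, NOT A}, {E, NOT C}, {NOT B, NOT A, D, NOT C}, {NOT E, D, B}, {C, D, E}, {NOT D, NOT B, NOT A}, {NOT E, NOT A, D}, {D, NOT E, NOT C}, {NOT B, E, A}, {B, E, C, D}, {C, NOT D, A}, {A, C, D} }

Try E = true.
Try D = true.
The clause (C) is unit, so C = true.
Try B = false.
Every clause is now satisfied; A is unconstrained.

A=true,  B=false,  C=true,  D=true,  E=true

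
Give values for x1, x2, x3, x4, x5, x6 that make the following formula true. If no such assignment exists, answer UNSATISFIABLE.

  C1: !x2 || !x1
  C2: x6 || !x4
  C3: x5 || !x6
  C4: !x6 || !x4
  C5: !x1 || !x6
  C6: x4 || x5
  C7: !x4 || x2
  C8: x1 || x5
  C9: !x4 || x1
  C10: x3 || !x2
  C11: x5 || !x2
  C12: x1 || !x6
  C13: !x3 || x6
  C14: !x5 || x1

Case x2 = false:
(!x4) alone gives x4 = false.
(x5) alone gives x5 = true.
(x1) alone gives x1 = true.
(!x6) alone gives x6 = false.
(!x3) alone gives x3 = false.
Every clause now holds.

x1=true; x2=false; x3=false; x4=false; x5=true; x6=false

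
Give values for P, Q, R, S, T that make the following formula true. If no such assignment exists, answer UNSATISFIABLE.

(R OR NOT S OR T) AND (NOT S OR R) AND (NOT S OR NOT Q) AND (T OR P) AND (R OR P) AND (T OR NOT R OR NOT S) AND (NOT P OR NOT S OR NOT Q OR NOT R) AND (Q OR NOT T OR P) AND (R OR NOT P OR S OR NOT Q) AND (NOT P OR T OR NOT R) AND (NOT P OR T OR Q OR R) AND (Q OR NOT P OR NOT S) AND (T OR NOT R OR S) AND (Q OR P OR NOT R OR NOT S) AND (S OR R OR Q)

Suppose S = false.
Suppose T = true.
Suppose R = true.
Suppose Q = false.
(P) alone gives P = true.
All clauses are satisfied.

P=true,  Q=false,  R=true,  S=false,  T=true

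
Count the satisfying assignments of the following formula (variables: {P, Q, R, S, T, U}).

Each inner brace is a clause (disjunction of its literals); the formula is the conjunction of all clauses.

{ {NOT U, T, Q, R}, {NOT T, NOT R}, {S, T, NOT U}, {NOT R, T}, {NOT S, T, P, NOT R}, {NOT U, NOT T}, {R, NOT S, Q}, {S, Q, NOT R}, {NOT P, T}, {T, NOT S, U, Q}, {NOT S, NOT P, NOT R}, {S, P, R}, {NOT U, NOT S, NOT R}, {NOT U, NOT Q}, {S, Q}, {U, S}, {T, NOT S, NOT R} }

There are 2^6 = 64 truth assignments over (P, Q, R, S, T, U).
Split on Q. With Q = true, the clauses containing Q are satisfied and NOT Q drops from the rest; 3 of the 2^5 = 32 assignments to the other variables satisfy what remains.
With Q = false, by the same count on the reduced clause set, 0 assignments work.
(One model: P=F, Q=T, R=F, S=T, T=F, U=F.)
Total: 3 + 0 = 3.

3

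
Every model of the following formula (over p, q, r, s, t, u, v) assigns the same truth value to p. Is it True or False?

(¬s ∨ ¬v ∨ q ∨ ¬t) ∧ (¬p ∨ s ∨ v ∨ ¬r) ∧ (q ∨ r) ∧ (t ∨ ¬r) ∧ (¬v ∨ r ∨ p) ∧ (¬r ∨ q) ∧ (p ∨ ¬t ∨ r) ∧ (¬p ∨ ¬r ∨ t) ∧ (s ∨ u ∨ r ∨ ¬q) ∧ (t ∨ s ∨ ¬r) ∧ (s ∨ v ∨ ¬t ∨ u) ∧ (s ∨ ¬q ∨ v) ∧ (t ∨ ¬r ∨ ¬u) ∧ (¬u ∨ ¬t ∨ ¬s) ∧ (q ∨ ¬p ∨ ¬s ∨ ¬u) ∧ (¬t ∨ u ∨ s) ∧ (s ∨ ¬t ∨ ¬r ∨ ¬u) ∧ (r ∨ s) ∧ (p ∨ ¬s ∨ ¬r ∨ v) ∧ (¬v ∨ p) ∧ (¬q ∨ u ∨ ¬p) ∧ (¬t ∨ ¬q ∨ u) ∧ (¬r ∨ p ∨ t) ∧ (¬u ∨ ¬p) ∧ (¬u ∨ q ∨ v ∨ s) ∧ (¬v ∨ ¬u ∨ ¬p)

False

Suppose p = True.
Unit clause (¬u) forces u = False.
Unit clause (¬q) forces q = False.
Unit clause (r) forces r = True.
But (¬r) is also a unit clause — contradiction.
So every satisfying assignment has p = False.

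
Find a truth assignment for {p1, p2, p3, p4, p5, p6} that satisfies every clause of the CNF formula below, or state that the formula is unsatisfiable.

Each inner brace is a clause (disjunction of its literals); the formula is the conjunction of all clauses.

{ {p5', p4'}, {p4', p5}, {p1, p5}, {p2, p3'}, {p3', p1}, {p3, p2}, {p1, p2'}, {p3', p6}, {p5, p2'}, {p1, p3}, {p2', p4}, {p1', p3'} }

Suppose p5 = 0.
Unit clause (p4') forces p4 = 0.
Unit clause (p1) forces p1 = 1.
Unit clause (p2') forces p2 = 0.
Unit clause (p3') forces p3 = 0.
But (p3) is also a unit clause — contradiction.
That branch fails; take p5 = 1 instead.
Unit clause (p4') forces p4 = 0.
Unit clause (p2') forces p2 = 0.
Unit clause (p3') forces p3 = 0.
But (p3) is also a unit clause — contradiction.
Neither p5 = 1 nor p5 = 0 works.

UNSATISFIABLE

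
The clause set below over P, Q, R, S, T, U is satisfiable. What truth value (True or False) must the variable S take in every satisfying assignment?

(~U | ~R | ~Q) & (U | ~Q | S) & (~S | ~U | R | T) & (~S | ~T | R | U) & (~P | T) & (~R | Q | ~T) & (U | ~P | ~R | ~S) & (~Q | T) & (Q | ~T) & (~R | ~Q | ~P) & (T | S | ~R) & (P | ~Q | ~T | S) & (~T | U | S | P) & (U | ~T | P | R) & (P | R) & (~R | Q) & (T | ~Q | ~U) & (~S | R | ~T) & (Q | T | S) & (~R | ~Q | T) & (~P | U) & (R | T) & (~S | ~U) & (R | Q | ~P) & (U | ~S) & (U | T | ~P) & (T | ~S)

False

Suppose S = 1.
From the singleton clause (~U), U = 0.
But (U) is also a unit clause — contradiction.
So every satisfying assignment has S = False.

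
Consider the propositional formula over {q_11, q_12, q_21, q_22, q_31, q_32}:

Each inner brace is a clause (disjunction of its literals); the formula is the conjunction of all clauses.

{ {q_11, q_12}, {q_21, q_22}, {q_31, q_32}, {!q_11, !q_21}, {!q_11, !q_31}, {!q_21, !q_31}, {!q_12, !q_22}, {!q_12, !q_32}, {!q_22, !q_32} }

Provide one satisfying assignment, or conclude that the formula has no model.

Suppose q_11 = true.
The clause (!q_21) is unit, so q_21 = false.
The clause (q_22) is unit, so q_22 = true.
The clause (!q_31) is unit, so q_31 = false.
The clause (q_32) is unit, so q_32 = true.
Now (!q_32) is unsatisfied and unit — conflict.
That branch fails; take q_11 = false instead.
The clause (q_12) is unit, so q_12 = true.
The clause (!q_22) is unit, so q_22 = false.
The clause (q_21) is unit, so q_21 = true.
The clause (!q_31) is unit, so q_31 = false.
The clause (q_32) is unit, so q_32 = true.
Now (!q_32) is unsatisfied and unit — conflict.
Neither q_11 = true nor q_11 = false works.

UNSATISFIABLE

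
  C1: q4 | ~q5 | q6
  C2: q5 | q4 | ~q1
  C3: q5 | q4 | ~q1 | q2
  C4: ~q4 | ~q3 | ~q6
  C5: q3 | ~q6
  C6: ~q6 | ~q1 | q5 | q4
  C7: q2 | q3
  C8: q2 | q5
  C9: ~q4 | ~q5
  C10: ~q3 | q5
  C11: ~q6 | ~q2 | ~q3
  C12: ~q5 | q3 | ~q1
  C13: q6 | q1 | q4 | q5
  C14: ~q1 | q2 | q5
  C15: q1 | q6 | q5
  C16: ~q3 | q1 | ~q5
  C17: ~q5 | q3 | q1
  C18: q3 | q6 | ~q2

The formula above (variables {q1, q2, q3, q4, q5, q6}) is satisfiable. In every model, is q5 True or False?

True

Suppose q5 = 0.
The clause (q2) is unit, so q2 = 1.
The clause (~q3) is unit, so q3 = 0.
The clause (~q6) is unit, so q6 = 0.
That conflicts with the unit clause (q6).
So every satisfying assignment has q5 = True.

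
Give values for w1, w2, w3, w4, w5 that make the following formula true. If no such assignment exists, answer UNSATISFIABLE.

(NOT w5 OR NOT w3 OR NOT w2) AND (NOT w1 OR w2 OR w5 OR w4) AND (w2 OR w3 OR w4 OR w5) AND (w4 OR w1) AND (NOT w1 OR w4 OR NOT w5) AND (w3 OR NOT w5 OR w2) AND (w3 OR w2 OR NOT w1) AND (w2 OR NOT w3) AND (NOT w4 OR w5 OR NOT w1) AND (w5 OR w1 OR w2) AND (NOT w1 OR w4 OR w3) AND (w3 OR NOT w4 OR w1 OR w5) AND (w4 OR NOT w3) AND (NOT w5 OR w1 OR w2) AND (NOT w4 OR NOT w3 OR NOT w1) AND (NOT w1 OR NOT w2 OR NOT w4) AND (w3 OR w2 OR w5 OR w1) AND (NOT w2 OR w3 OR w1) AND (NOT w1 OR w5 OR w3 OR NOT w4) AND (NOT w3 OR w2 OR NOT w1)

Suppose w4 = true.
Suppose w2 = true.
(NOT w1) alone gives w1 = false.
(w3) alone gives w3 = true.
(NOT w5) alone gives w5 = false.
All clauses are satisfied.

w1 ↦ false; w2 ↦ true; w3 ↦ true; w4 ↦ true; w5 ↦ false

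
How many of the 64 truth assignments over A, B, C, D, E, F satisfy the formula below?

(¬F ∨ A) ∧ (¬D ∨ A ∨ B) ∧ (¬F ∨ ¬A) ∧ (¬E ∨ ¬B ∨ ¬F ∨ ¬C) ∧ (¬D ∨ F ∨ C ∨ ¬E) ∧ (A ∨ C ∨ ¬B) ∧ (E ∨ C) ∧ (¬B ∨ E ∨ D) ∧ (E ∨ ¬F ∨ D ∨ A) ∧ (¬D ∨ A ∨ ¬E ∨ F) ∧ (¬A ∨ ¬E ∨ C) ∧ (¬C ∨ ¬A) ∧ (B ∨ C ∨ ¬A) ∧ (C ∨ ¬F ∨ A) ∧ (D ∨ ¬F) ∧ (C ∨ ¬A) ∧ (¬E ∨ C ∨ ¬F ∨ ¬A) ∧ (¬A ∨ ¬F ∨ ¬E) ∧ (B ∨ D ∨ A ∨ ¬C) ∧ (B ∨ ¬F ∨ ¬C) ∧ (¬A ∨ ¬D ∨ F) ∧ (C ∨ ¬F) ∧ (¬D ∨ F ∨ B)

3

There are 2^6 = 64 truth assignments over (A, B, C, D, E, F).
Split on D. With D = True, the clauses containing D are satisfied and ¬D drops from the rest; 1 of the 2^5 = 32 assignments to the other variables satisfy what remains.
With D = False, by the same count on the reduced clause set, 2 assignments work.
Total: 1 + 2 = 3.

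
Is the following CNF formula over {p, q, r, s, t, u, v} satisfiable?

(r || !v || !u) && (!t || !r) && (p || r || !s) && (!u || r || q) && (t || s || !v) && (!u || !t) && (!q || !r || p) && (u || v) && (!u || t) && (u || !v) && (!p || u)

Suppose t = false.
The clause (!u) is unit, so u = false.
The clause (v) is unit, so v = true.
But (!v) is also a unit clause — contradiction.
So t must be the other value — set t = true.
The clause (!r) is unit, so r = false.
The clause (!u) is unit, so u = false.
The clause (v) is unit, so v = true.
But (!v) is also a unit clause — contradiction.
Neither t = true nor t = false works.
No assignment satisfies every clause.

Unsatisfiable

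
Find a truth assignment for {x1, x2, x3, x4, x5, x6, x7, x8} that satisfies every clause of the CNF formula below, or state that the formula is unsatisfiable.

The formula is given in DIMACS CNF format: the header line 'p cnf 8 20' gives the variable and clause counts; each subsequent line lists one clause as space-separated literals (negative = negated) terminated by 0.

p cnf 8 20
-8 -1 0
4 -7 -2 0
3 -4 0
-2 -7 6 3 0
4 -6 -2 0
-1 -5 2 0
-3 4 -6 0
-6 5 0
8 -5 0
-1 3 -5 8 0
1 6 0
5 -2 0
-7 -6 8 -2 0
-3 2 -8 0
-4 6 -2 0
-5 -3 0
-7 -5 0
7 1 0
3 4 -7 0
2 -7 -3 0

x1: True, x2: False, x3: True, x4: True, x5: False, x6: False, x7: False, x8: False

Try x8 = False.
The clause (¬x5) is unit, so x5 = False.
The clause (¬x6) is unit, so x6 = False.
The clause (x1) is unit, so x1 = True.
The clause (¬x2) is unit, so x2 = False.
Try x3 = True.
The clause (¬x7) is unit, so x7 = False.
No clause remains; x4 is free.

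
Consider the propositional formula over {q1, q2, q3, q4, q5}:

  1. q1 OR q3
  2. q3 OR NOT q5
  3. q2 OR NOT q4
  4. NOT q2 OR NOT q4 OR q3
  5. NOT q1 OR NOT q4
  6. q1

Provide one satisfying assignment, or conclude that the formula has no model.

(q1) alone gives q1 = true.
(NOT q4) alone gives q4 = false.
Try q3 = true.
All clauses hold; q2, q5 can take either value.

q1 ↦ true, q2 ↦ false, q3 ↦ true, q4 ↦ false, q5 ↦ true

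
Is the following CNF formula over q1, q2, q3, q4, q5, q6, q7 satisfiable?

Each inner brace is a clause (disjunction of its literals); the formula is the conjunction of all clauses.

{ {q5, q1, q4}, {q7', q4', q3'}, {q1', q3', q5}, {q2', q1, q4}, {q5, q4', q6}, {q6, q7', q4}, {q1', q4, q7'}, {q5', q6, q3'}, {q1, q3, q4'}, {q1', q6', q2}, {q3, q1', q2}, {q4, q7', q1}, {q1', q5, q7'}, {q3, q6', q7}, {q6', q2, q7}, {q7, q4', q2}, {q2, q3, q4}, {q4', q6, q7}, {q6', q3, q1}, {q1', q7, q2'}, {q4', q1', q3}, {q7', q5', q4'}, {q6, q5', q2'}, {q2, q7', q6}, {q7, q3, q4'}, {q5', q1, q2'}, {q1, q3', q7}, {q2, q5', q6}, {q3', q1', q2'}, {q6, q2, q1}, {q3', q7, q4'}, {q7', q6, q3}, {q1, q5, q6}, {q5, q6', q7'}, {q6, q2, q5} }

No, unsatisfiable

Suppose q5 = 1.
Suppose q6 = 1.
Suppose q1 = 0.
(q3) alone gives q3 = 1.
(q2') alone gives q2 = 0.
(q7) alone gives q7 = 1.
(q4') alone gives q4 = 0.
But (q4) is also a unit clause — contradiction.
So q1 must be the other value — set q1 = 1.
(q2) alone gives q2 = 1.
(q7) alone gives q7 = 1.
(q4) alone gives q4 = 1.
But (q4') is also a unit clause — contradiction.
Neither q1 = 1 nor q1 = 0 works.
So q6 must be the other value — set q6 = 0.
(q3') alone gives q3 = 0.
(q2') alone gives q2 = 0.
But (q2) is also a unit clause — contradiction.
Neither q6 = 1 nor q6 = 0 works.
So q5 must be the other value — set q5 = 0.
Suppose q1 = 1.
(q3') alone gives q3 = 0.
(q2) alone gives q2 = 1.
(q7') alone gives q7 = 0.
But (q7) is also a unit clause — contradiction.
So q1 must be the other value — set q1 = 0.
(q4) alone gives q4 = 1.
(q6) alone gives q6 = 1.
(q3) alone gives q3 = 1.
(q7') alone gives q7 = 0.
But (q7) is also a unit clause — contradiction.
Neither q1 = 1 nor q1 = 0 works.
Neither q5 = 1 nor q5 = 0 works.
No assignment satisfies every clause.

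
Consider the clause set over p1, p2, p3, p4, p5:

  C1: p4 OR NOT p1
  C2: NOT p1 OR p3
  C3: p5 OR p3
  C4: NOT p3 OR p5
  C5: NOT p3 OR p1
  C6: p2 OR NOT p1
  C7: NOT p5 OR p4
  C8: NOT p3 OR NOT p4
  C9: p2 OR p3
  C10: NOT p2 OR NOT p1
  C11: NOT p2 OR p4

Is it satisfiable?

Case p4 = true:
From the singleton clause (NOT p3), p3 = false.
From the singleton clause (NOT p1), p1 = false.
From the singleton clause (p5), p5 = true.
From the singleton clause (p2), p2 = true.
This assignment satisfies each clause.
A satisfying assignment: p1: false,  p2: true,  p3: false,  p4: true,  p5: true.

Satisfiable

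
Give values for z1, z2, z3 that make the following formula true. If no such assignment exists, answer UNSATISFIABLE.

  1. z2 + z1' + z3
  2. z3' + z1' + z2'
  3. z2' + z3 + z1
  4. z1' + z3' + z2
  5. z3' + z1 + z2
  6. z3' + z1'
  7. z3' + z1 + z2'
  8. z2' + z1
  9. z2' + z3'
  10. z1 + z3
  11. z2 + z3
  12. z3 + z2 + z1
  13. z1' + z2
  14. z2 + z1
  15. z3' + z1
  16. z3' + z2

Case z3 = 0:
The clause (z1) is unit, so z1 = 1.
The clause (z2) is unit, so z2 = 1.
All clauses are satisfied.

z1: 1, z2: 1, z3: 0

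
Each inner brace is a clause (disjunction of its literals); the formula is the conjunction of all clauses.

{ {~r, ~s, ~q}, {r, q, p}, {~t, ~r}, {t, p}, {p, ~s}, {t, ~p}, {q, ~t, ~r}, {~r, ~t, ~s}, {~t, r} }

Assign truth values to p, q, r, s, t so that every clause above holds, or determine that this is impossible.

UNSATISFIABLE

Case t = 0:
From the singleton clause (p), p = 1.
Now (~p) is unsatisfied and unit — conflict.
Undo t and try t = 1.
From the singleton clause (~r), r = 0.
Now (r) is unsatisfied and unit — conflict.
Both values of t lead to a conflict.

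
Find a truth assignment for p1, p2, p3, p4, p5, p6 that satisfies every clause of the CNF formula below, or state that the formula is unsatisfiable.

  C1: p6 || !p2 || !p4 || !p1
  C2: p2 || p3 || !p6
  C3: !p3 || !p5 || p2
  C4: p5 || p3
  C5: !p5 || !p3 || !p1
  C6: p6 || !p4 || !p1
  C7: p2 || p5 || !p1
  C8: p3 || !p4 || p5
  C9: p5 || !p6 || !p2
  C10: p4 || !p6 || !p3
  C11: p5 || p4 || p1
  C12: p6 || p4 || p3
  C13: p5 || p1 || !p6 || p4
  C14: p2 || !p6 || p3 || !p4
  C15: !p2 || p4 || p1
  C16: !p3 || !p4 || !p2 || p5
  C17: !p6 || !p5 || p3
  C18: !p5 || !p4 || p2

p1: true, p2: true, p3: true, p4: false, p5: false, p6: false

Suppose p5 = false.
Unit clause (p3) forces p3 = true.
Suppose p2 = true.
Unit clause (!p6) forces p6 = false.
Unit clause (!p4) forces p4 = false.
Unit clause (p1) forces p1 = true.
This assignment satisfies each clause.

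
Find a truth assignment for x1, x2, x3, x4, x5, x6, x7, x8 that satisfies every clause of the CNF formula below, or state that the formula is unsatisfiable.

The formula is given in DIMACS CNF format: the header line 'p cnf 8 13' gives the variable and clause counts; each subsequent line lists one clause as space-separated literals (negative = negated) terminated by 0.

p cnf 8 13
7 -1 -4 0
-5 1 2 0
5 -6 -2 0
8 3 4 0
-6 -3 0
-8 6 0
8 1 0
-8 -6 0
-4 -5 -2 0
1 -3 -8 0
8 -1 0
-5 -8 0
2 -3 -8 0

Branch on x6: set x6 = False.
Unit clause (¬x8) forces x8 = False.
Unit clause (x1) forces x1 = True.
That conflicts with the unit clause (¬x1).
So x6 must be the other value — set x6 = True.
Unit clause (¬x3) forces x3 = False.
Unit clause (¬x8) forces x8 = False.
Unit clause (x4) forces x4 = True.
Unit clause (x1) forces x1 = True.
That conflicts with the unit clause (¬x1).
Neither x6 = True nor x6 = False works.

UNSATISFIABLE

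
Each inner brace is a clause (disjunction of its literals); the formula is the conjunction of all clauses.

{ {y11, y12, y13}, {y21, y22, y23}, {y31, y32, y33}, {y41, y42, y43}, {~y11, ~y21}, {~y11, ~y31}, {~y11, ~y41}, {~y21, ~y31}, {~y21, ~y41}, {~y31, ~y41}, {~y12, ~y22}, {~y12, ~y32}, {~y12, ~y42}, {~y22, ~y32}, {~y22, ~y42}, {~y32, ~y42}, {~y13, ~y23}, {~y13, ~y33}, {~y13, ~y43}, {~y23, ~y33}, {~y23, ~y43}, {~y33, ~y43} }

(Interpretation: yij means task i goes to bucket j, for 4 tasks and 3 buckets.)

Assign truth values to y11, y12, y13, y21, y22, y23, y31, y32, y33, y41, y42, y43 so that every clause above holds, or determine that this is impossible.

UNSATISFIABLE

Suppose y11 = 0.
Suppose y12 = 1.
The clause (~y22) is unit, so y22 = 0.
The clause (~y32) is unit, so y32 = 0.
The clause (~y42) is unit, so y42 = 0.
Suppose y21 = 1.
The clause (~y31) is unit, so y31 = 0.
The clause (y33) is unit, so y33 = 1.
The clause (~y41) is unit, so y41 = 0.
The clause (y43) is unit, so y43 = 1.
But (~y43) is also a unit clause — contradiction.
So y21 must be the other value — set y21 = 0.
The clause (y23) is unit, so y23 = 1.
The clause (~y13) is unit, so y13 = 0.
The clause (~y33) is unit, so y33 = 0.
The clause (y31) is unit, so y31 = 1.
The clause (~y41) is unit, so y41 = 0.
The clause (y43) is unit, so y43 = 1.
But (~y43) is also a unit clause — contradiction.
Both values of y21 lead to a conflict.
So y12 must be the other value — set y12 = 0.
The clause (y13) is unit, so y13 = 1.
The clause (~y23) is unit, so y23 = 0.
The clause (~y33) is unit, so y33 = 0.
The clause (~y43) is unit, so y43 = 0.
Suppose y21 = 1.
The clause (~y31) is unit, so y31 = 0.
The clause (y32) is unit, so y32 = 1.
The clause (~y41) is unit, so y41 = 0.
The clause (y42) is unit, so y42 = 1.
But (~y42) is also a unit clause — contradiction.
So y21 must be the other value — set y21 = 0.
The clause (y22) is unit, so y22 = 1.
The clause (~y32) is unit, so y32 = 0.
The clause (y31) is unit, so y31 = 1.
The clause (~y41) is unit, so y41 = 0.
The clause (y42) is unit, so y42 = 1.
But (~y42) is also a unit clause — contradiction.
Both values of y21 lead to a conflict.
Both values of y12 lead to a conflict.
So y11 must be the other value — set y11 = 1.
The clause (~y21) is unit, so y21 = 0.
The clause (~y31) is unit, so y31 = 0.
The clause (~y41) is unit, so y41 = 0.
Suppose y22 = 1.
The clause (~y12) is unit, so y12 = 0.
The clause (~y32) is unit, so y32 = 0.
The clause (y33) is unit, so y33 = 1.
The clause (~y42) is unit, so y42 = 0.
The clause (y43) is unit, so y43 = 1.
But (~y43) is also a unit clause — contradiction.
So y22 must be the other value — set y22 = 0.
The clause (y23) is unit, so y23 = 1.
The clause (~y13) is unit, so y13 = 0.
The clause (~y33) is unit, so y33 = 0.
The clause (y32) is unit, so y32 = 1.
The clause (~y12) is unit, so y12 = 0.
The clause (~y42) is unit, so y42 = 0.
The clause (y43) is unit, so y43 = 1.
But (~y43) is also a unit clause — contradiction.
Both values of y22 lead to a conflict.
Both values of y11 lead to a conflict.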